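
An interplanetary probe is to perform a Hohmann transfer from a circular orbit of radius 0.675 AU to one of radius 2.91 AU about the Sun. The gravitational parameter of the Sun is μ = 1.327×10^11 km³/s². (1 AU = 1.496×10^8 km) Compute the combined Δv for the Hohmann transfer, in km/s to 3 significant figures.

Δv = 16.7 km/s

In km: r₁ = 0.675 × 1.496×10^8 = 1.0098×10^8 km; r₂ = 2.91 × 1.496×10^8 = 4.35336×10^8 km.
Semi-major axis of the transfer orbit: a_t = (1.0098×10^8 + 4.35336×10^8)/2 = 2.68158×10^8 km.
At r₁ the circular-orbit speed is v₁ = √(μ/r₁) = 36.251 km/s.
Transfer-orbit speed at r₁ (v² = μ(2/r − 1/a)): v_p = √[μ(2/r₁ − 1/a_t)] = 46.189 km/s.
First burn Δv₁ = |v_p − v₁| = 9.938 km/s.
Circular speed at r₂: v₂ = √(μ/r₂) = 17.459 km/s.
Transfer-orbit speed at r₂: v_a = √[μ(2/r₂ − 1/a_t)] = 10.714 km/s.
Second burn Δv₂ = |v₂ − v_a| = 6.745 km/s.
Δv = Δv₁ + Δv₂ = 9.938 + 6.745 = 16.68 km/s.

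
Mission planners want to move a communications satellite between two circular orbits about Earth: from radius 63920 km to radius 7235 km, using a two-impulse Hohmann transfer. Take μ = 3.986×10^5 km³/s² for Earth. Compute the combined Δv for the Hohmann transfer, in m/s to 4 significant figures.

Δv = 3898 m/s

Transfer-ellipse semi-major axis a_t = (r₁ + r₂)/2 = (63920 + 7235)/2 = 35577.5 km.
At r₁ the circular-orbit speed is v₁ = √(μ/r₁) = 2.497 km/s.
Transfer-orbit speed at r₁ (vis-viva equation): v_a = √[μ(2/r₁ − 1/a_t)] = 1.126 km/s.
First burn Δv₁ = |v_a − v₁| = 1.371 km/s.
Circular speed at r₂: v₂ = √(μ/r₂) = 7.422 km/s.
Transfer-orbit speed at r₂: v_p = √[μ(2/r₂ − 1/a_t)] = 9.949 km/s.
Second burn Δv₂ = |v₂ − v_p| = 2.527 km/s.
Δv = Δv₁ + Δv₂ = 1.371 + 2.527 = 3.898 km/s.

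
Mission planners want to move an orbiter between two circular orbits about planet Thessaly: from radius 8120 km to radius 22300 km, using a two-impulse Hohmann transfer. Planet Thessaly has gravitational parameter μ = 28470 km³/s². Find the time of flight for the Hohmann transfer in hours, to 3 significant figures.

t = 9.70 hours

Transfer-ellipse semi-major axis a_t = (r₁ + r₂)/2 = (8120 + 22300)/2 = 15210 km.
Transfer time t = π√(a_t³/μ) = π√((15210)³ / 28470) = 34930 s.
Converting: 34930 s ÷ 3600 s/hour = 9.70 hours.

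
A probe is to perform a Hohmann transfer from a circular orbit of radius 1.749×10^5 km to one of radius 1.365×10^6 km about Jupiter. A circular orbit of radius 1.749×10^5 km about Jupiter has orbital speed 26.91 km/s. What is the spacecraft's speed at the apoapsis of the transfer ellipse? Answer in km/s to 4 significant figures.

From the circular-orbit relation v² = μ/r at r = 1.749×10^5 km: μ = v²r = (26.91)² × 1.749×10^5 = 1.26654×10^8 km³/s².
The Hohmann ellipse has a_t = (r₁ + r₂)/2 = 7.6995×10^5 km.
The apoapsis of the transfer ellipse is at r = 1.365×10^6 km.
Applying v² = μ(2/r − 1/a_t): v = 4.591 km/s.

v = 4.591 km/s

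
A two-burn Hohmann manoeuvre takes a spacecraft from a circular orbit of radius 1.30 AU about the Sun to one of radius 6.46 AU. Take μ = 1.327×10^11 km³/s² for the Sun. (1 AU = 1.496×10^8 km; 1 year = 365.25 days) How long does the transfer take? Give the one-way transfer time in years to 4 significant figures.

t = 3.822 years

In km: r₁ = 1.30 × 1.496×10^8 = 1.9448×10^8 km; r₂ = 6.46 × 1.496×10^8 = 9.66416×10^8 km.
Semi-major axis of the transfer orbit: a_t = (1.9448×10^8 + 9.66416×10^8)/2 = 5.80448×10^8 km.
Half the transfer-orbit period gives t = π√(a_t³/μ) = 1.206×10^8 s.
Converting: 1.206×10^8 s ÷ 3.15576×10^7 s/year (365.25 × 86400) = 3.822 years.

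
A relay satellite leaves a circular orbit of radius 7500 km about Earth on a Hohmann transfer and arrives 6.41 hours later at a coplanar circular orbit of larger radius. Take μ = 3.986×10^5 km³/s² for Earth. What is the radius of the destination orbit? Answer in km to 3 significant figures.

r₂ = 48100 km

Transfer time t = 6.41 hours = 23076 s, and t = π√(a_t³/μ).
So a_t = (μ t²/π²)^(1/3) = (3.986×10^5 × (23076)² / π²)^(1/3) = 27809 km.
Since a_t = (r₁ + r₂)/2, r₂ = 2a_t − r₁ = 2×27809 − 7500 = 48118 km.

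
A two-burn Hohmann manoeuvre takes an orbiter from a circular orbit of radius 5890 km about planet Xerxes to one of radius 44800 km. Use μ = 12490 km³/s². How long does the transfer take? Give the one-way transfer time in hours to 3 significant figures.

Semi-major axis of the transfer orbit: a_t = (5890 + 44800)/2 = 25345 km.
Transfer time t = π√(a_t³/μ) = π√((25345)³ / 12490) = 1.134×10^5 s.
Converting: 1.134×10^5 s ÷ 3600 s/hour = 31.5 hours.

t = 31.5 hours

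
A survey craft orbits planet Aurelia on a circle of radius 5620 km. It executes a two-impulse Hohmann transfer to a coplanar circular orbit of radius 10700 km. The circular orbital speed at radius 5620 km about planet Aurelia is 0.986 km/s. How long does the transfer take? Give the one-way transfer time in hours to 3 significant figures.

t = 8.70 hours

From the circular-orbit relation v² = μ/r at r = 5620 km: μ = v²r = (0.986)² × 5620 = 5463.74 km³/s².
Transfer-ellipse semi-major axis a_t = (r₁ + r₂)/2 = (5620 + 10700)/2 = 8160 km.
Half the transfer-orbit period gives t = π√(a_t³/μ) = 31330 s.
Converting: 31330 s ÷ 3600 s/hour = 8.70 hours.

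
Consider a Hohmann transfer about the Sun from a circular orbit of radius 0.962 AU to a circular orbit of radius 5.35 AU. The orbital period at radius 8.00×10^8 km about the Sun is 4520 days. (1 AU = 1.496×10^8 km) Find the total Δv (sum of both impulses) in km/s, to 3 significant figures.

Δv = 14.9 km/s

From Kepler's third law T² = 4π²r³/μ at r = 8.00×10^8 km, T = 4520 days = 4520 × 86400 s = 3.90528×10^8 s: μ = 4π²r³/T² = 1.32533×10^11 km³/s².
In km: r₁ = 0.962 × 1.496×10^8 = 1.439152×10^8 km; r₂ = 5.35 × 1.496×10^8 = 8.0036×10^8 km.
The Hohmann ellipse has a_t = (r₁ + r₂)/2 = 4.721376×10^8 km.
At r₁ the circular-orbit speed is v₁ = √(μ/r₁) = 30.347 km/s.
On the transfer ellipse at r₁, v² = μ(2/r − 1/a) gives v_p = √[μ(2/r₁ − 1/a_t)] = 39.511 km/s.
First burn Δv₁ = |v_p − v₁| = 9.164 km/s.
At r₂, v₂ = √(μ/r₂) = 12.8683 km/s.
Transfer-orbit speed at r₂: v_a = √[μ(2/r₂ − 1/a_t)] = 7.10459 km/s.
Second burn Δv₂ = |v₂ − v_a| = 5.764 km/s.
Δv = Δv₁ + Δv₂ = 9.164 + 5.764 = 14.93 km/s.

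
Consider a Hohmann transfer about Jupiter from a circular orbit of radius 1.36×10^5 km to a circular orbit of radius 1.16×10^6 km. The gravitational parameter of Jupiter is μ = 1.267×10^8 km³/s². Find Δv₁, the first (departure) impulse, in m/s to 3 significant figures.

Δv₁ = 10300 m/s

The Hohmann ellipse has a_t = (r₁ + r₂)/2 = 6.480×10^5 km.
On the circular orbit at r = 1.360×10^5 km, v_c = √(μ/r) = 30.52 km/s.
Vis-viva on the transfer ellipse at r = 1.360×10^5 km gives v_t = √[μ(2/r − 1/a_t)] = 40.84 km/s.
Δv₁ = |v_t − v_c| = |40.84 − 30.52| = 10.32 km/s.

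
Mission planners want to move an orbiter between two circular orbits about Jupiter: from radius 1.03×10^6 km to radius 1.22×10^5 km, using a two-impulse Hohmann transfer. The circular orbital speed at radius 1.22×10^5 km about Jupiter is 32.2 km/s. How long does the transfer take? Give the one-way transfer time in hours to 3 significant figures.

From the circular-orbit relation v² = μ/r at r = 1.22×10^5 km: μ = v²r = (32.2)² × 1.22×10^5 = 1.26494×10^8 km³/s².
The Hohmann ellipse has a_t = (r₁ + r₂)/2 = 5.760×10^5 km.
By Kepler's third law the transfer-orbit period is T = 2π√(a_t³/μ), so t = T/2 = 1.221×10^5 s.
Converting: 1.221×10^5 s ÷ 3600 s/hour = 33.9 hours.

t = 33.9 hours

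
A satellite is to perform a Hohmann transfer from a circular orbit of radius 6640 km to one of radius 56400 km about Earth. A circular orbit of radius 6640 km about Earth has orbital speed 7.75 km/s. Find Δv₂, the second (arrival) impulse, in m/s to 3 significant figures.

Δv₂ = 1440 m/s

From the circular-orbit relation v² = μ/r at r = 6640 km: μ = v²r = (7.75)² × 6640 = 3.98815×10^5 km³/s².
The Hohmann ellipse has a_t = (r₁ + r₂)/2 = 31520 km.
Circular speed at r = 56400 km: v_c = √(μ/r) = 2.659 km/s.
Transfer-orbit speed at the same r (vis-viva, a = a_t): v_t = √[μ(2/r − 1/a_t)] = 1.220 km/s.
Δv₂ = |v_t − v_c| = |1.220 − 2.659| = 1.439 km/s.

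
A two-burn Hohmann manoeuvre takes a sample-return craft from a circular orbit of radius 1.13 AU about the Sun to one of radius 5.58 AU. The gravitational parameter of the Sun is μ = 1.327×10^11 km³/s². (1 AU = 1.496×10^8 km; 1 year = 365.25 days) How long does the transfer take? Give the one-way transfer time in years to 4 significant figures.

t = 3.073 years

In km: r₁ = 1.13 × 1.496×10^8 = 1.69048×10^8 km; r₂ = 5.58 × 1.496×10^8 = 8.34768×10^8 km.
Semi-major axis of the transfer orbit: a_t = (1.69048×10^8 + 8.34768×10^8)/2 = 5.01908×10^8 km.
By Kepler's third law the transfer-orbit period is T = 2π√(a_t³/μ), so t = T/2 = 9.697×10^7 s.
Converting: 9.697×10^7 s ÷ 3.15576×10^7 s/year (365.25 × 86400) = 3.073 years.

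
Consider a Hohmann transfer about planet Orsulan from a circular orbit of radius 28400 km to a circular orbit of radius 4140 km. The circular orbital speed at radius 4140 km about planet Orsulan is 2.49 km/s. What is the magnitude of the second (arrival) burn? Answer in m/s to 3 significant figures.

From the circular-orbit relation v² = μ/r at r = 4140 km: μ = v²r = (2.49)² × 4140 = 25668.4 km³/s².
Transfer-ellipse semi-major axis a_t = (r₁ + r₂)/2 = (28400 + 4140)/2 = 16270 km.
On the circular orbit at r = 4140 km, v_c = √(μ/r) = 2.4900 km/s.
Vis-viva on the transfer ellipse at r = 4140 km gives v_t = √[μ(2/r − 1/a_t)] = 3.2898 km/s.
Δv₂ = |v_t − v_c| = |3.2898 − 2.4900| = 0.7998 km/s.

Δv₂ = 800 m/s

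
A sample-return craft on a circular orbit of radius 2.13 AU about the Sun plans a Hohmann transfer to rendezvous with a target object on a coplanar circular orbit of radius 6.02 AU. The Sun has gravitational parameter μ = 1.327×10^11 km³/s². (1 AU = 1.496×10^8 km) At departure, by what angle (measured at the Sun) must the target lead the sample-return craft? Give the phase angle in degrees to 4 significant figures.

φ = 79.75°

In km: r₁ = 2.13 × 1.496×10^8 = 3.18648×10^8 km; r₂ = 6.02 × 1.496×10^8 = 9.00592×10^8 km.
Transfer-ellipse semi-major axis a_t = (r₁ + r₂)/2 = (3.18648×10^8 + 9.00592×10^8)/2 = 6.0962×10^8 km.
The half-period of the transfer ellipse is t = π√(a_t³/μ) = 1.298085×10^8 s.
The target's mean motion on its circular orbit is ω₂ = √(μ/r₂³) = 1.347855×10^-8 rad/s.
Angle swept by the target during transfer: ω₂·t = 1.74963 rad = 100.25°.
The sample-return craft traverses 180° on the transfer ellipse, so the target must lead by 180° − 100.25° = 79.75°.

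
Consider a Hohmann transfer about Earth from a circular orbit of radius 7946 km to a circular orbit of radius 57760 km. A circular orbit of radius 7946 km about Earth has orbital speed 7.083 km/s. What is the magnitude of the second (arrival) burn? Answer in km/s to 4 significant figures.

From the circular-orbit relation v² = μ/r at r = 7946 km: μ = v²r = (7.083)² × 7946 = 3.98642×10^5 km³/s².
The Hohmann ellipse has a_t = (r₁ + r₂)/2 = 32853 km.
Circular speed at r = 57760 km: v_c = √(μ/r) = 2.627 km/s.
Transfer-orbit speed at the same r (vis-viva, a = a_t): v_t = √[μ(2/r − 1/a_t)] = 1.292 km/s.
Δv₂ = |v_t − v_c| = |1.292 − 2.627| = 1.335 km/s.

Δv₂ = 1.335 km/s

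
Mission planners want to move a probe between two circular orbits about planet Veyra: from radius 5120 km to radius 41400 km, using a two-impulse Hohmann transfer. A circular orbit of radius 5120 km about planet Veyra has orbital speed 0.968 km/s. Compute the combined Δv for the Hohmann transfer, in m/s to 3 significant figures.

From the circular-orbit relation v² = μ/r at r = 5120 km: μ = v²r = (0.968)² × 5120 = 4797.56 km³/s².
Transfer-ellipse semi-major axis a_t = (r₁ + r₂)/2 = (5120 + 41400)/2 = 23260 km.
At r₁ the circular-orbit speed is v₁ = √(μ/r₁) = 0.96800 km/s.
Transfer-orbit speed at r₁ (vis-viva equation): v_p = √[μ(2/r₁ − 1/a_t)] = 1.2914 km/s.
First burn Δv₁ = |v_p − v₁| = 0.3234 km/s.
Circular speed at r₂: v₂ = √(μ/r₂) = 0.3404 km/s.
Transfer-orbit speed at r₂: v_a = √[μ(2/r₂ − 1/a_t)] = 0.1597 km/s.
Second burn Δv₂ = |v₂ − v_a| = 0.1807 km/s.
Total Δv = Δv₁ + Δv₂ = 0.5041 km/s.

Δv = 504 m/s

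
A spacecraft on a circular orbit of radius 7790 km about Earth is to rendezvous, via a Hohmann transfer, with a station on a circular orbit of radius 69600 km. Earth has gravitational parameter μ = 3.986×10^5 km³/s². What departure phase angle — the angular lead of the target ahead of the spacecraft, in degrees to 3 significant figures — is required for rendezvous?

Semi-major axis of the transfer orbit: a_t = (7790 + 69600)/2 = 38695 km.
Transfer time t = π√(a_t³/μ) = 37880 s.
Target angular speed ω₂ = √(μ/r₂³) = 3.438×10^-5 rad/s.
Angle swept by the target during transfer: ω₂·t = 1.3023 rad = 74.62°.
Arrival is 180° from departure on the ellipse, so φ = 180° − 74.62° = 105°.

φ = 105°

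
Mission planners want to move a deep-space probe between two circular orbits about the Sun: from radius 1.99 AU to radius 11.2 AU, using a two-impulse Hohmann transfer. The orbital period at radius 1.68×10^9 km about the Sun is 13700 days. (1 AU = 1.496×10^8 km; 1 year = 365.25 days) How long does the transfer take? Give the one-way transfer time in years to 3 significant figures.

From Kepler's third law T² = 4π²r³/μ at r = 1.68×10^9 km, T = 13700 days = 13700 × 86400 s = 1.18368×10^9 s: μ = 4π²r³/T² = 1.33604×10^11 km³/s².
In km: r₁ = 1.99 × 1.496×10^8 = 2.97704×10^8 km; r₂ = 11.2 × 1.496×10^8 = 1.67552×10^9 km.
Semi-major axis of the transfer orbit: a_t = (2.97704×10^8 + 1.67552×10^9)/2 = 9.86612×10^8 km.
Half the transfer-orbit period gives t = π√(a_t³/μ) = 2.664×10^8 s.
Converting: 2.664×10^8 s ÷ 3.15576×10^7 s/year (365.25 × 86400) = 8.44 years.

t = 8.44 years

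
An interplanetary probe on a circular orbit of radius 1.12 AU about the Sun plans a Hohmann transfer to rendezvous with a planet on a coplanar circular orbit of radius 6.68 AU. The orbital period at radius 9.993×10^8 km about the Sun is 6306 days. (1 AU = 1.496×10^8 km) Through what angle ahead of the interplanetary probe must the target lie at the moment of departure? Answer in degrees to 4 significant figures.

From Kepler's third law T² = 4π²r³/μ at r = 9.993×10^8 km, T = 6306 days = 6306 × 86400 s = 5.448384×10^8 s: μ = 4π²r³/T² = 1.32713×10^11 km³/s².
In km: r₁ = 1.12 × 1.496×10^8 = 1.67552×10^8 km; r₂ = 6.68 × 1.496×10^8 = 9.99328×10^8 km.
Semi-major axis of the transfer orbit: a_t = (1.67552×10^8 + 9.99328×10^8)/2 = 5.8344×10^8 km.
The half-period of the transfer ellipse is t = π√(a_t³/μ) = 1.2153×10^8 s.
The target's mean motion on its circular orbit is ω₂ = √(μ/r₂³) = 1.1532×10^-8 rad/s.
Angle swept by the target during transfer: ω₂·t = 1.4015 rad = 80.30°.
Arrival is 180° from departure on the ellipse, so φ = 180° − 80.30° = 99.70°.

φ = 99.70°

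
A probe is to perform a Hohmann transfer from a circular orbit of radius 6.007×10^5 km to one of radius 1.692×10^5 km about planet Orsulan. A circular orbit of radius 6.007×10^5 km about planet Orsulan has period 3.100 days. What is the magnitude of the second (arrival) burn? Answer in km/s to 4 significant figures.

Δv₂ = 6.616 km/s

From Kepler's third law T² = 4π²r³/μ at r = 6.007×10^5 km, T = 3.100 days = 3.100 × 86400 s = 2.6784×10^5 s: μ = 4π²r³/T² = 1.19284×10^8 km³/s².
Semi-major axis of the transfer orbit: a_t = (6.007×10^5 + 1.692×10^5)/2 = 3.8495×10^5 km.
On the circular orbit at r = 1.692×10^5 km, v_c = √(μ/r) = 26.552 km/s.
Transfer-orbit speed at the same r (vis-viva, a = a_t): v_t = √[μ(2/r − 1/a_t)] = 33.168 km/s.
Δv₂ = |v_t − v_c| = |33.168 − 26.552| = 6.616 km/s.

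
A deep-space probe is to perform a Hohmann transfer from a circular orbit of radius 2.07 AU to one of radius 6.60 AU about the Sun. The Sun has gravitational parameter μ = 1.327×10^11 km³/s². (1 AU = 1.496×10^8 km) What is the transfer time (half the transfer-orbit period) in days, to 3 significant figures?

In km: r₁ = 2.07 × 1.496×10^8 = 3.09672×10^8 km; r₂ = 6.60 × 1.496×10^8 = 9.8736×10^8 km.
The Hohmann ellipse has a_t = (r₁ + r₂)/2 = 6.48516×10^8 km.
Half the transfer-orbit period gives t = π√(a_t³/μ) = 1.424×10^8 s.
Converting: 1.424×10^8 s ÷ 86400 s/day = 1650 days.

t = 1650 days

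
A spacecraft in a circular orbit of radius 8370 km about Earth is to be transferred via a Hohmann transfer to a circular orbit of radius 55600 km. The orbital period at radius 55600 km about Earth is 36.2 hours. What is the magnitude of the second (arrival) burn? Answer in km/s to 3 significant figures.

Δv₂ = 1.31 km/s

From Kepler's third law T² = 4π²r³/μ at r = 55600 km, T = 36.2 hours = 36.2 × 3600 s = 1.3032×10^5 s: μ = 4π²r³/T² = 3.99542×10^5 km³/s².
Transfer-ellipse semi-major axis a_t = (r₁ + r₂)/2 = (8370 + 55600)/2 = 31985 km.
On the circular orbit at r = 55600 km, v_c = √(μ/r) = 2.6807 km/s.
Transfer-orbit speed at the same r (vis-viva, a = a_t): v_t = √[μ(2/r − 1/a_t)] = 1.3713 km/s.
Δv₂ = |v_t − v_c| = |1.3713 − 2.6807| = 1.309 km/s.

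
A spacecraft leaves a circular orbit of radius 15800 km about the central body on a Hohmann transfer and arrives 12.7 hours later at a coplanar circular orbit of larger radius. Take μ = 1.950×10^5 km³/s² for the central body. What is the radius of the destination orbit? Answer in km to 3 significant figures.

Transfer time t = 12.7 hours = 45720 s, and t = π√(a_t³/μ).
So a_t = (μ t²/π²)^(1/3) = (1.950×10^5 × (45720)² / π²)^(1/3) = 34566 km.
Since a_t = (r₁ + r₂)/2, r₂ = 2a_t − r₁ = 2×34566 − 15800 = 53332 km.

r₂ = 53300 km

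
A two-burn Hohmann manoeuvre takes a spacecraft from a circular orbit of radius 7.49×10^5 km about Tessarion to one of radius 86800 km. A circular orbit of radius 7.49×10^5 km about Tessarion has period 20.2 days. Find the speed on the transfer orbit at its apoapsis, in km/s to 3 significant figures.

v = 1.23 km/s

From Kepler's third law T² = 4π²r³/μ at r = 7.49×10^5 km, T = 20.2 days = 20.2 × 86400 s = 1.74528×10^6 s: μ = 4π²r³/T² = 5.44597×10^6 km³/s².
The Hohmann ellipse has a_t = (r₁ + r₂)/2 = 4.179×10^5 km.
At apoapsis, r = 7.490×10^5 km.
Applying v² = μ(2/r − 1/a_t): v = 1.229 km/s.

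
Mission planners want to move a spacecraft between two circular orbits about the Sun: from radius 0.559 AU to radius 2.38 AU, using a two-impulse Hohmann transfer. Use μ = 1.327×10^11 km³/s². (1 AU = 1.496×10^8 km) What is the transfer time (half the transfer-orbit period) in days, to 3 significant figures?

In km: r₁ = 0.559 × 1.496×10^8 = 8.36264×10^7 km; r₂ = 2.38 × 1.496×10^8 = 3.56048×10^8 km.
Transfer-ellipse semi-major axis a_t = (r₁ + r₂)/2 = (8.36264×10^7 + 3.56048×10^8)/2 = 2.198372×10^8 km.
By Kepler's third law the transfer-orbit period is T = 2π√(a_t³/μ), so t = T/2 = 2.811×10^7 s.
Converting: 2.811×10^7 s ÷ 86400 s/day = 325 days.

t = 325 days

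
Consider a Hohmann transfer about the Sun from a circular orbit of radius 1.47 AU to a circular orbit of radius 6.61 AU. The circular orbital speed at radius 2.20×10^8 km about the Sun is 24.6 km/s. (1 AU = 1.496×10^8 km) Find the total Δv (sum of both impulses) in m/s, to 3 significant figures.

Δv = 11500 m/s

From the circular-orbit relation v² = μ/r at r = 2.20×10^8 km: μ = v²r = (24.6)² × 2.20×10^8 = 1.33135×10^11 km³/s².
In km: r₁ = 1.47 × 1.496×10^8 = 2.19912×10^8 km; r₂ = 6.61 × 1.496×10^8 = 9.88856×10^8 km.
Transfer-ellipse semi-major axis a_t = (r₁ + r₂)/2 = (2.19912×10^8 + 9.88856×10^8)/2 = 6.04384×10^8 km.
Circular speed at r₁: v₁ = √(μ/r₁) = √(1.33135×10^11/2.19912×10^8) = 24.605 km/s.
On the transfer ellipse at r₁, vis-viva gives v_p = √[μ(2/r₁ − 1/a_t)] = 31.473 km/s.
First burn Δv₁ = |v_p − v₁| = 6.868 km/s.
Circular speed at r₂: v₂ = √(μ/r₂) = 11.603 km/s.
Transfer-orbit speed at r₂: v_a = √[μ(2/r₂ − 1/a_t)] = 6.9992 km/s.
Second burn Δv₂ = |v₂ − v_a| = 4.604 km/s.
Total Δv = Δv₁ + Δv₂ = 11.47 km/s.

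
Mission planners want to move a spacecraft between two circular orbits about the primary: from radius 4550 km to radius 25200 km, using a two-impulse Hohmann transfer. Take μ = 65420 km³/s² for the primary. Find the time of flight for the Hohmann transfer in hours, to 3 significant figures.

t = 6.19 hours

Transfer-ellipse semi-major axis a_t = (r₁ + r₂)/2 = (4550 + 25200)/2 = 14875 km.
Transfer time t = π√(a_t³/μ) = π√((14875)³ / 65420) = 22280 s.
Converting: 22280 s ÷ 3600 s/hour = 6.19 hours.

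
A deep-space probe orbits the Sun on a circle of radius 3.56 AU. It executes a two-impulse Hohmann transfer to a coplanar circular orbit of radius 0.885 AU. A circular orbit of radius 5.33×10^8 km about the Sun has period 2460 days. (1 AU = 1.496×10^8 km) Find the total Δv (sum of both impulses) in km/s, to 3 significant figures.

From Kepler's third law T² = 4π²r³/μ at r = 5.33×10^8 km, T = 2460 days = 2460 × 86400 s = 2.12544×10^8 s: μ = 4π²r³/T² = 1.32326×10^11 km³/s².
In km: r₁ = 3.56 × 1.496×10^8 = 5.32576×10^8 km; r₂ = 0.885 × 1.496×10^8 = 1.32396×10^8 km.
Transfer-ellipse semi-major axis a_t = (r₁ + r₂)/2 = (5.32576×10^8 + 1.32396×10^8)/2 = 3.32486×10^8 km.
Circular speed at r₁: v₁ = √(μ/r₁) = √(1.32326×10^11/5.32576×10^8) = 15.763 km/s.
Transfer-orbit speed at r₁ (v² = μ(2/r − 1/a)): v_a = √[μ(2/r₁ − 1/a_t)] = 9.9468 km/s.
First burn Δv₁ = |v_a − v₁| = 5.816 km/s.
Circular speed at r₂: v₂ = √(μ/r₂) = 31.6144 km/s.
Transfer-orbit speed at r₂: v_p = √[μ(2/r₂ − 1/a_t)] = 40.0118 km/s.
Second burn Δv₂ = |v₂ − v_p| = 8.397 km/s.
Total Δv = Δv₁ + Δv₂ = 14.21 km/s.

Δv = 14.2 km/s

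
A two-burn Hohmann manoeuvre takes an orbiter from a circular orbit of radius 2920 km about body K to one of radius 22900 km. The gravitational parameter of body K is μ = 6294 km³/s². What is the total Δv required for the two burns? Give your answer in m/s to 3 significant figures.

Δv = 762 m/s

The Hohmann ellipse has a_t = (r₁ + r₂)/2 = 12910 km.
Circular speed at r₁: v₁ = √(μ/r₁) = √(6294/2920) = 1.4682 km/s.
Transfer-orbit speed at r₁ (v² = μ(2/r − 1/a)): v_p = √[μ(2/r₁ − 1/a_t)] = 1.9554 km/s.
First burn Δv₁ = |v_p − v₁| = 0.4872 km/s.
At r₂, v₂ = √(μ/r₂) = 0.52426 km/s.
Transfer-orbit speed at r₂: v_a = √[μ(2/r₂ − 1/a_t)] = 0.24933 km/s.
Second burn Δv₂ = |v₂ − v_a| = 0.2749 km/s.
Total Δv = Δv₁ + Δv₂ = 0.7621 km/s.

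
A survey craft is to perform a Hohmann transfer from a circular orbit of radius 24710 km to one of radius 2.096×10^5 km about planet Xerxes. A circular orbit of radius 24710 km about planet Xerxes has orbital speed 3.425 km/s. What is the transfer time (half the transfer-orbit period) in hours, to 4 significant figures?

t = 65.00 hours

From the circular-orbit relation v² = μ/r at r = 24710 km: μ = v²r = (3.425)² × 24710 = 2.89864×10^5 km³/s².
Semi-major axis of the transfer orbit: a_t = (24710 + 2.096×10^5)/2 = 1.17155×10^5 km.
By Kepler's third law the transfer-orbit period is T = 2π√(a_t³/μ), so t = T/2 = 2.340×10^5 s.
Converting: 2.340×10^5 s ÷ 3600 s/hour = 65.00 hours.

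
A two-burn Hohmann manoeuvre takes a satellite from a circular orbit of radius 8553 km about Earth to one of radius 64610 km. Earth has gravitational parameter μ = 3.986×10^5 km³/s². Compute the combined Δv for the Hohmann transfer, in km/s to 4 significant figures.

Δv = 3.529 km/s

Transfer-ellipse semi-major axis a_t = (r₁ + r₂)/2 = (8553 + 64610)/2 = 36581.5 km.
At r₁ the circular-orbit speed is v₁ = √(μ/r₁) = 6.827 km/s.
On the transfer ellipse at r₁, vis-viva gives v_p = √[μ(2/r₁ − 1/a_t)] = 9.073 km/s.
First burn Δv₁ = |v_p − v₁| = 2.246 km/s.
At r₂, v₂ = √(μ/r₂) = 2.484 km/s.
Transfer-orbit speed at r₂: v_a = √[μ(2/r₂ − 1/a_t)] = 1.201 km/s.
Second burn Δv₂ = |v₂ − v_a| = 1.283 km/s.
Δv = Δv₁ + Δv₂ = 2.246 + 1.283 = 3.529 km/s.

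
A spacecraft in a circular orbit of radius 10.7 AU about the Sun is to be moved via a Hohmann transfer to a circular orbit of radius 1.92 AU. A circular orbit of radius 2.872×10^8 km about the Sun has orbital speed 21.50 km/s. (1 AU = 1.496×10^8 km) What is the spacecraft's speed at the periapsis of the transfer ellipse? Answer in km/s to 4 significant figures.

From the circular-orbit relation v² = μ/r at r = 2.872×10^8 km: μ = v²r = (21.50)² × 2.872×10^8 = 1.32758×10^11 km³/s².
In km: r₁ = 10.7 × 1.496×10^8 = 1.60072×10^9 km; r₂ = 1.92 × 1.496×10^8 = 2.87232×10^8 km.
The Hohmann ellipse has a_t = (r₁ + r₂)/2 = 9.43976×10^8 km.
At periapsis, r = 2.87232×10^8 km.
From the vis-viva equation, v = √[μ(2/r − 1/a_t)] = 28.00 km/s.

v = 28.00 km/s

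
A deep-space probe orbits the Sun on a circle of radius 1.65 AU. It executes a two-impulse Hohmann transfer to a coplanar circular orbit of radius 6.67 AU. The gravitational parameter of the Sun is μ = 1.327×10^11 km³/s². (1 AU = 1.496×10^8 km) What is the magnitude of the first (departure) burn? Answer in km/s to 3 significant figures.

In km: r₁ = 1.65 × 1.496×10^8 = 2.4684×10^8 km; r₂ = 6.67 × 1.496×10^8 = 9.97832×10^8 km.
The Hohmann ellipse has a_t = (r₁ + r₂)/2 = 6.22336×10^8 km.
On the circular orbit at r = 2.4684×10^8 km, v_c = √(μ/r) = 23.186 km/s.
Transfer-orbit speed at the same r (vis-viva, a = a_t): v_t = √[μ(2/r − 1/a_t)] = 29.359 km/s.
Δv₁ = |v_t − v_c| = |29.359 − 23.186| = 6.173 km/s.

Δv₁ = 6.17 km/s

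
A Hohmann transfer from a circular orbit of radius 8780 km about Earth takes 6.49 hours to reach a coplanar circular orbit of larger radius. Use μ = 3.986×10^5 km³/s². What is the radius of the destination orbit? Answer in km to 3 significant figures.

r₂ = 47300 km

Transfer time t = 6.49 hours = 23364 s, and t = π√(a_t³/μ).
So a_t = (μ t²/π²)^(1/3) = (3.986×10^5 × (23364)² / π²)^(1/3) = 28040 km.
Since a_t = (r₁ + r₂)/2, r₂ = 2a_t − r₁ = 2×28040 − 8780 = 47300 km.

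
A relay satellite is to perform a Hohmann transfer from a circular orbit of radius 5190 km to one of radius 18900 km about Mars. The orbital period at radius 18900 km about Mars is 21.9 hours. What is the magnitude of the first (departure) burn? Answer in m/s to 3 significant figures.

Δv₁ = 726 m/s

From Kepler's third law T² = 4π²r³/μ at r = 18900 km, T = 21.9 hours = 21.9 × 3600 s = 78840 s: μ = 4π²r³/T² = 42879.7 km³/s².
Transfer-ellipse semi-major axis a_t = (r₁ + r₂)/2 = (5190 + 18900)/2 = 12045 km.
Circular speed at r = 5190 km: v_c = √(μ/r) = 2.8744 km/s.
Transfer-orbit speed at the same r (vis-viva, a = a_t): v_t = √[μ(2/r − 1/a_t)] = 3.6006 km/s.
Δv₁ = |v_t − v_c| = |3.6006 − 2.8744| = 0.7262 km/s.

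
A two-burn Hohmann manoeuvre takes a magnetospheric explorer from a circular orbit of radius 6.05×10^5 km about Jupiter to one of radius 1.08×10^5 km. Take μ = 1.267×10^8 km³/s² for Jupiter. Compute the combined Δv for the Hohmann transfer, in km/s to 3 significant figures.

Δv = 16.9 km/s

Semi-major axis of the transfer orbit: a_t = (6.050×10^5 + 1.080×10^5)/2 = 3.565×10^5 km.
Circular speed at r₁: v₁ = √(μ/r₁) = √(1.267×10^8/6.050×10^5) = 14.4714 km/s.
On the transfer ellipse at r₁, vis-viva gives v_a = √[μ(2/r₁ − 1/a_t)] = 7.96513 km/s.
First burn Δv₁ = |v_a − v₁| = 6.5063 km/s.
At r₂, v₂ = √(μ/r₂) = 34.251 km/s.
Transfer-orbit speed at r₂: v_p = √[μ(2/r₂ − 1/a_t)] = 44.619 km/s.
Second burn Δv₂ = |v₂ − v_p| = 10.368 km/s.
Total Δv = Δv₁ + Δv₂ = 16.87 km/s.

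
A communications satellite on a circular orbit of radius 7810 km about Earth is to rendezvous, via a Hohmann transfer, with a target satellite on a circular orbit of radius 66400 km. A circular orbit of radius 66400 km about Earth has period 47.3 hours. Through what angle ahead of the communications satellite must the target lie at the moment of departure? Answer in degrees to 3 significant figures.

φ = 105°

From Kepler's third law T² = 4π²r³/μ at r = 66400 km, T = 47.3 hours = 47.3 × 3600 s = 1.7028×10^5 s: μ = 4π²r³/T² = 3.98599×10^5 km³/s².
Semi-major axis of the transfer orbit: a_t = (7810 + 66400)/2 = 37105 km.
Transfer time t = π√(a_t³/μ) = 35566 s.
Target angular speed ω₂ = √(μ/r₂³) = 3.6899×10^-5 rad/s.
Angle swept by the target during transfer: ω₂·t = 1.3123 rad = 75.19°.
Arrival is 180° from departure on the ellipse, so φ = 180° − 75.19° = 105°.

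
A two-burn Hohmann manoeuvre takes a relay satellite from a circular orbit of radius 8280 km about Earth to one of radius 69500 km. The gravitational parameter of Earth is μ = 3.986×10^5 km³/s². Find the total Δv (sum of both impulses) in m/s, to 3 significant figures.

Transfer-ellipse semi-major axis a_t = (r₁ + r₂)/2 = (8280 + 69500)/2 = 38890 km.
Circular speed at r₁: v₁ = √(μ/r₁) = √(3.986×10^5/8280) = 6.938 km/s.
Transfer-orbit speed at r₁ (vis-viva): v_p = √[μ(2/r₁ − 1/a_t)] = 9.275 km/s.
First burn Δv₁ = |v_p − v₁| = 2.337 km/s.
At r₂, v₂ = √(μ/r₂) = 2.395 km/s.
Transfer-orbit speed at r₂: v_a = √[μ(2/r₂ − 1/a_t)] = 1.105 km/s.
Second burn Δv₂ = |v₂ − v_a| = 1.290 km/s.
Total Δv = Δv₁ + Δv₂ = 3.627 km/s.

Δv = 3630 m/s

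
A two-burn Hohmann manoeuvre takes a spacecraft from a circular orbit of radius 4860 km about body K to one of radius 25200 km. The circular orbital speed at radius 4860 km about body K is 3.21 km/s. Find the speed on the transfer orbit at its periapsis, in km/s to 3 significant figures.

From the circular-orbit relation v² = μ/r at r = 4860 km: μ = v²r = (3.21)² × 4860 = 50077.9 km³/s².
Semi-major axis of the transfer orbit: a_t = (4860 + 25200)/2 = 15030 km.
At periapsis, r = 4860 km.
Applying v² = μ(2/r − 1/a_t): v = 4.156 km/s.

v = 4.16 km/s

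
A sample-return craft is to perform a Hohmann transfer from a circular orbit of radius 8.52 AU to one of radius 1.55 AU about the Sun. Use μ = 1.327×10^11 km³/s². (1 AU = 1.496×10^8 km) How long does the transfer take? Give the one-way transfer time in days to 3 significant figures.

In km: r₁ = 8.52 × 1.496×10^8 = 1.274592×10^9 km; r₂ = 1.55 × 1.496×10^8 = 2.3188×10^8 km.
Semi-major axis of the transfer orbit: a_t = (1.274592×10^9 + 2.3188×10^8)/2 = 7.53236×10^8 km.
By Kepler's third law the transfer-orbit period is T = 2π√(a_t³/μ), so t = T/2 = 1.783×10^8 s.
Converting: 1.783×10^8 s ÷ 86400 s/day = 2060 days.

t = 2060 days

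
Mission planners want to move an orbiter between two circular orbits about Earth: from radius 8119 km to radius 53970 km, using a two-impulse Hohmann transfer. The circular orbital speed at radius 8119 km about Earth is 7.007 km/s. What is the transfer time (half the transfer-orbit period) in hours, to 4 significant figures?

t = 7.560 hours

From the circular-orbit relation v² = μ/r at r = 8119 km: μ = v²r = (7.007)² × 8119 = 3.98627×10^5 km³/s².
Semi-major axis of the transfer orbit: a_t = (8119 + 53970)/2 = 31044.5 km.
Transfer time t = π√(a_t³/μ) = π√((31044.5)³ / 3.98627×10^5) = 27217 s.
Converting: 27217 s ÷ 3600 s/hour = 7.560 hours.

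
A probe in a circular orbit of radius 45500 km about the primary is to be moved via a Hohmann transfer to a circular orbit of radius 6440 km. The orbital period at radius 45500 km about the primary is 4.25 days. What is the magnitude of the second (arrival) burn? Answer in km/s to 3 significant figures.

Δv₂ = 0.670 km/s

From Kepler's third law T² = 4π²r³/μ at r = 45500 km, T = 4.25 days = 4.25 × 86400 s = 3.672×10^5 s: μ = 4π²r³/T² = 27579.6 km³/s².
Semi-major axis of the transfer orbit: a_t = (45500 + 6440)/2 = 25970 km.
On the circular orbit at r = 6440 km, v_c = √(μ/r) = 2.0694 km/s.
Transfer-orbit speed at the same r (vis-viva, a = a_t): v_t = √[μ(2/r − 1/a_t)] = 2.7392 km/s.
Δv₂ = |v_t − v_c| = |2.7392 − 2.0694| = 0.6698 km/s.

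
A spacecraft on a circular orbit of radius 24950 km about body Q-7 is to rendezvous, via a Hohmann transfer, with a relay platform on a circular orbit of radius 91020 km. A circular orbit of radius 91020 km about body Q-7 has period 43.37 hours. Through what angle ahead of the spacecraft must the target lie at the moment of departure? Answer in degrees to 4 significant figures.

φ = 88.47°

From Kepler's third law T² = 4π²r³/μ at r = 91020 km, T = 43.37 hours = 43.37 × 3600 s = 1.56132×10^5 s: μ = 4π²r³/T² = 1.22120×10^6 km³/s².
Transfer-ellipse semi-major axis a_t = (r₁ + r₂)/2 = (24950 + 91020)/2 = 57985 km.
Transfer time t = π√(a_t³/μ) = 39694.5 s.
Target angular speed ω₂ = √(μ/r₂³) = 4.02428×10^-5 rad/s.
Angle swept by the target during transfer: ω₂·t = 1.59742 rad = 91.53°.
The spacecraft traverses 180° on the transfer ellipse, so the target must lead by 180° − 91.53° = 88.47°.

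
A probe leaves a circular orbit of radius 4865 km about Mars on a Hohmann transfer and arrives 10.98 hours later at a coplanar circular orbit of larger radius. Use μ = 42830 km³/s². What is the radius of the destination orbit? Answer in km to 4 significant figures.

Transfer time t = 10.98 hours = 39528 s, and t = π√(a_t³/μ).
So a_t = (μ t²/π²)^(1/3) = (42830 × (39528)² / π²)^(1/3) = 18927 km.
Since a_t = (r₁ + r₂)/2, r₂ = 2a_t − r₁ = 2×18927 − 4865 = 32989 km.

r₂ = 32990 km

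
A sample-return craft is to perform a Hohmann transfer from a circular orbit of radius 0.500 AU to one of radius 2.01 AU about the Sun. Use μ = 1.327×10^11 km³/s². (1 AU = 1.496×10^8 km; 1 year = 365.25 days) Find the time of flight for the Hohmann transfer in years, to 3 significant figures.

t = 0.703 years

In km: r₁ = 0.500 × 1.496×10^8 = 7.480×10^7 km; r₂ = 2.01 × 1.496×10^8 = 3.00696×10^8 km.
Semi-major axis of the transfer orbit: a_t = (7.480×10^7 + 3.00696×10^8)/2 = 1.87748×10^8 km.
Transfer time t = π√(a_t³/μ) = π√((1.87748×10^8)³ / 1.327×10^11) = 2.219×10^7 s.
Converting: 2.219×10^7 s ÷ 3.15576×10^7 s/year (365.25 × 86400) = 0.703 years.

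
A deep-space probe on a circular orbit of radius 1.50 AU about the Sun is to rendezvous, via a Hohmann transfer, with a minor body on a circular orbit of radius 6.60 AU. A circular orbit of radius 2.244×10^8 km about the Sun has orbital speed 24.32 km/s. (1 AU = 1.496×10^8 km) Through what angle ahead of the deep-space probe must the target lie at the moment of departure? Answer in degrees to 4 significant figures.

φ = 93.48°

From the circular-orbit relation v² = μ/r at r = 2.244×10^8 km: μ = v²r = (24.32)² × 2.244×10^8 = 1.32724×10^11 km³/s².
In km: r₁ = 1.50 × 1.496×10^8 = 2.244×10^8 km; r₂ = 6.60 × 1.496×10^8 = 9.8736×10^8 km.
Semi-major axis of the transfer orbit: a_t = (2.244×10^8 + 9.8736×10^8)/2 = 6.0588×10^8 km.
The half-period of the transfer ellipse is t = π√(a_t³/μ) = 1.286×10^8 s.
The target's mean motion on its circular orbit is ω₂ = √(μ/r₂³) = 1.174×10^-8 rad/s.
Angle swept by the target during transfer: ω₂·t = 1.510 rad = 86.52°.
Arrival is 180° from departure on the ellipse, so φ = 180° − 86.52° = 93.48°.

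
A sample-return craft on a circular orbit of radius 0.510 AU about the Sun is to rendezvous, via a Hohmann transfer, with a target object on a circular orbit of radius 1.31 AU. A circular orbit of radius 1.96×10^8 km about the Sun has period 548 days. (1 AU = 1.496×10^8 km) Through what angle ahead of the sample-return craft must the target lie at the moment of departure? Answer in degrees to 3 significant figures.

φ = 75.8°

From Kepler's third law T² = 4π²r³/μ at r = 1.96×10^8 km, T = 548 days = 548 × 86400 s = 4.73472×10^7 s: μ = 4π²r³/T² = 1.32599×10^11 km³/s².
In km: r₁ = 0.510 × 1.496×10^8 = 7.6296×10^7 km; r₂ = 1.31 × 1.496×10^8 = 1.95976×10^8 km.
Semi-major axis of the transfer orbit: a_t = (7.6296×10^7 + 1.95976×10^8)/2 = 1.36136×10^8 km.
The half-period of the transfer ellipse is t = π√(a_t³/μ) = 1.3704×10^7 s.
The target's mean motion on its circular orbit is ω₂ = √(μ/r₂³) = 1.3273×10^-7 rad/s.
Angle swept by the target during transfer: ω₂·t = 1.819 rad = 104.2°.
The sample-return craft traverses 180° on the transfer ellipse, so the target must lead by 180° − 104.2° = 75.8°.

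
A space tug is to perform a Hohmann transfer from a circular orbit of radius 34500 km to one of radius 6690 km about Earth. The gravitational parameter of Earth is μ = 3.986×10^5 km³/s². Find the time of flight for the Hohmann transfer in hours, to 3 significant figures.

Semi-major axis of the transfer orbit: a_t = (34500 + 6690)/2 = 20595 km.
By Kepler's third law the transfer-orbit period is T = 2π√(a_t³/μ), so t = T/2 = 14710 s.
Converting: 14710 s ÷ 3600 s/hour = 4.09 hours.

t = 4.09 hours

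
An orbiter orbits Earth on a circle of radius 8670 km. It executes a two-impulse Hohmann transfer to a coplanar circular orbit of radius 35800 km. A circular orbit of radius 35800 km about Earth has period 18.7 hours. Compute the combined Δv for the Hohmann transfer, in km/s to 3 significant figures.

Δv = 3.08 km/s

From Kepler's third law T² = 4π²r³/μ at r = 35800 km, T = 18.7 hours = 18.7 × 3600 s = 67320 s: μ = 4π²r³/T² = 3.99688×10^5 km³/s².
Semi-major axis of the transfer orbit: a_t = (8670 + 35800)/2 = 22235 km.
Circular speed at r₁: v₁ = √(μ/r₁) = √(3.99688×10^5/8670) = 6.7897 km/s.
Transfer-orbit speed at r₁ (vis-viva equation): v_p = √[μ(2/r₁ − 1/a_t)] = 8.6154 km/s.
First burn Δv₁ = |v_p − v₁| = 1.826 km/s.
Circular speed at r₂: v₂ = √(μ/r₂) = 3.341 km/s.
Transfer-orbit speed at r₂: v_a = √[μ(2/r₂ − 1/a_t)] = 2.086 km/s.
Second burn Δv₂ = |v₂ − v_a| = 1.255 km/s.
Δv = Δv₁ + Δv₂ = 1.826 + 1.255 = 3.081 km/s.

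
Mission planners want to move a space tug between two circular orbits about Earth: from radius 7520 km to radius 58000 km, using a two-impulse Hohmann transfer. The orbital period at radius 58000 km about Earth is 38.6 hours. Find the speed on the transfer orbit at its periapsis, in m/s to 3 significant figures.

From Kepler's third law T² = 4π²r³/μ at r = 58000 km, T = 38.6 hours = 38.6 × 3600 s = 1.3896×10^5 s: μ = 4π²r³/T² = 3.98900×10^5 km³/s².
The Hohmann ellipse has a_t = (r₁ + r₂)/2 = 32760 km.
The periapsis of the transfer ellipse is at r = 7520 km.
From the vis-viva equation, v = √[μ(2/r − 1/a_t)] = 9.691 km/s.

v = 9690 m/s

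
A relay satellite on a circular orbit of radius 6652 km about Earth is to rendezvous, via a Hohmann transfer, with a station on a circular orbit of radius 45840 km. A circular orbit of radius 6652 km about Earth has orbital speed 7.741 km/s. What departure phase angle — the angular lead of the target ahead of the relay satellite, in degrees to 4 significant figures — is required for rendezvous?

φ = 102.0°

From the circular-orbit relation v² = μ/r at r = 6652 km: μ = v²r = (7.741)² × 6652 = 3.98608×10^5 km³/s².
The Hohmann ellipse has a_t = (r₁ + r₂)/2 = 26246 km.
The half-period of the transfer ellipse is t = π√(a_t³/μ) = 21160 s.
The target's mean motion on its circular orbit is ω₂ = √(μ/r₂³) = 6.433×10^-5 rad/s.
Angle swept by the target during transfer: ω₂·t = 1.361 rad = 77.98°.
The relay satellite traverses 180° on the transfer ellipse, so the target must lead by 180° − 77.98° = 102.0°.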